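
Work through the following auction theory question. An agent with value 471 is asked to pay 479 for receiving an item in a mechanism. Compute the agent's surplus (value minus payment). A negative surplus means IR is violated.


Step 1: Surplus = value - payment = 471 - 479 = -8
Step 2: IR is violated (surplus < 0)

-8


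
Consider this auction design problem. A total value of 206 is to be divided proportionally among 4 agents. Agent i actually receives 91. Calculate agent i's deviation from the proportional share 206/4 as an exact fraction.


Step 1: Proportional share = 206/4 = 103/2
Step 2: Agent's actual allocation = 91
Step 3: Excess = 91 - 103/2 = 79/2

79/2


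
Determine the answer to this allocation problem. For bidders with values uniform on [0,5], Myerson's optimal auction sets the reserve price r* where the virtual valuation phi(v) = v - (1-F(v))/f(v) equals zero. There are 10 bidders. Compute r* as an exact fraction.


Step 1: For U[0,5], F(v) = v/5 and f(v) = 1/5
Step 2: phi(v) = v - (1 - v/5)/(1/5) = v - (5 - v) = 2v - 5
Step 3: Set phi(r*) = 0: 2r* - 5 = 0
Step 4: r* = 5/2 (the number of bidders n = 10 does not enter)

5/2


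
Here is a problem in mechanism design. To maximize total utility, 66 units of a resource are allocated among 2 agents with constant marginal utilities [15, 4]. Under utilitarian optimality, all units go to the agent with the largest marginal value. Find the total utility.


Step 1: The marginal utilities are [15, 4]
Step 2: The highest marginal utility is 15
Step 3: All 66 units go to that agent
Step 4: Total utility = 15 * 66 = 990

990


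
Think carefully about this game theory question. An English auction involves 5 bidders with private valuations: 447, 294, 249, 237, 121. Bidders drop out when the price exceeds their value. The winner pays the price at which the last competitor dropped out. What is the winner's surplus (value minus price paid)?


Step 1: Identify the highest value: 447
Step 2: Identify the second-highest value: 294
Step 3: The final price = second-highest value = 294
Step 4: Surplus = 447 - 294 = 153

153


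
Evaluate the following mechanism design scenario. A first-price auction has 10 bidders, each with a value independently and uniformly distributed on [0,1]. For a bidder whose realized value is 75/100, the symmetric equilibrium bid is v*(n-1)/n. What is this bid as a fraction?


Step 1: The symmetric BNE bidding function is b(v) = v * (n-1) / n
Step 2: Substitute v = 3/4 and n = 10
Step 3: b = 3/4 * 9/10
Step 4: b = 27/40

27/40


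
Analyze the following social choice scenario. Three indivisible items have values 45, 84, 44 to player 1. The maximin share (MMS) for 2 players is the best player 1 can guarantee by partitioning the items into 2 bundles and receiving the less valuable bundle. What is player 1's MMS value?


Step 1: Item values = 45, 84, 44
Step 2: Enumerate all 2-bundle partitions and take the smaller bundle:
  Partition 1: {45} vs {84,44} -> bundles 45, 128; min = 45
  Partition 2: {84} vs {45,44} -> bundles 84, 89; min = 84
  Partition 3: {44} vs {45,84} -> bundles 44, 129; min = 44
Step 3: MMS = max(45, 84, 44) = 84

84


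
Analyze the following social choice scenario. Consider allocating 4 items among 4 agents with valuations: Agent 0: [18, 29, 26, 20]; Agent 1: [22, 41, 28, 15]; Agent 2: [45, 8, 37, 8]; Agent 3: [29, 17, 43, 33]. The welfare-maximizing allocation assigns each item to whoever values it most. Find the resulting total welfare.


Step 1: For each item, find the maximum value among all agents.
Step 2: Item 0 -> Agent 2 (value 45)
Step 3: Item 1 -> Agent 1 (value 41)
Step 4: Item 2 -> Agent 3 (value 43)
Step 5: Item 3 -> Agent 3 (value 33)
Step 6: Total welfare = 45 + 41 + 43 + 33 = 162

162


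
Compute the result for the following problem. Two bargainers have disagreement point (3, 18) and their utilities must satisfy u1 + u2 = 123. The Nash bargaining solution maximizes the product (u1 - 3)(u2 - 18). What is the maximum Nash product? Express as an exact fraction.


Step 1: The Nash solution splits surplus symmetrically above the disagreement point
Step 2: u1 = (total + d1 - d2)/2 = (123 + 3 - 18)/2 = 54
Step 3: u2 = (total - d1 + d2)/2 = (123 - 3 + 18)/2 = 69
Step 4: Nash product = (54 - 3) * (69 - 18)
Step 5: = 51 * 51 = 2601

2601


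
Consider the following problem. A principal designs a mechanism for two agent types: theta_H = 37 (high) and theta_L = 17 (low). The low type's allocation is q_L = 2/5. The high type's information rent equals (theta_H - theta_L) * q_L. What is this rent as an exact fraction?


Step 1: theta_H - theta_L = 37 - 17 = 20
Step 2: Information rent = (theta_H - theta_L) * q_L
Step 3: = 20 * 2/5
Step 4: = 8

8


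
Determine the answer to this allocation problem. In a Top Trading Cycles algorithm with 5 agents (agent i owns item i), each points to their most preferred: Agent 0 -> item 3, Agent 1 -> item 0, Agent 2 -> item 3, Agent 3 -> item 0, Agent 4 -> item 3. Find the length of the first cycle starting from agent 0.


Step 1: Trace the pointer graph from agent 0: 0 -> 3 -> 0
Step 2: A cycle is detected when we revisit agent 0
Step 3: The cycle is: 0 -> 3 -> 0
Step 4: Cycle length = 2

2


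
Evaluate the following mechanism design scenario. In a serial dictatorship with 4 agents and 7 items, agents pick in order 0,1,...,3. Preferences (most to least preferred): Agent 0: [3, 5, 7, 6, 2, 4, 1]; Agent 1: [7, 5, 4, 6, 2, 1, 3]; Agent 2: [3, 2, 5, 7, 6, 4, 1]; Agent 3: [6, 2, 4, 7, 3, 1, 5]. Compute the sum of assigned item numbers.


Step 1: Agent 0 picks item 3
Step 2: Agent 1 picks item 7
Step 3: Agent 2 picks item 2
Step 4: Agent 3 picks item 6
Step 5: Sum = 3 + 7 + 2 + 6 = 18

18


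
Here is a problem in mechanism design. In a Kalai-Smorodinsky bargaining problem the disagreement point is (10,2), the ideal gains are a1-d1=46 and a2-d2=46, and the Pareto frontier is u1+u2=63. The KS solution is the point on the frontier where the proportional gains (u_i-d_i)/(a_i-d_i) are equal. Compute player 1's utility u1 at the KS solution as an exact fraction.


Step 1: At the KS point, (u1-d1)/r1 = (u2-d2)/r2 = t and u1+u2 = 63
Step 2: u1 = d1 + r1*t and u2 = d2 + r2*t, so (d1 + r1*t) + (d2 + r2*t) = 63
Step 3: t = (63 - 10 - 2)/(46 + 46) = 51/92
Step 4: u1 = d1 + r1*t = 10 + 46 * 51/92 = 71/2
Step 5: (Check: u2 = d2 + r2*t = 55/2; u1+u2 = 71/2 + 55/2 = 63, on the frontier.)

71/2


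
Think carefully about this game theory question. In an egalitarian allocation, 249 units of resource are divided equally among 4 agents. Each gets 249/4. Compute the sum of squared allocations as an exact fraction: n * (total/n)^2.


Step 1: Each agent's share = 249/4
Step 2: Square of each share = (249/4)^2 = 62001/16
Step 3: Sum of squares = 4 * 62001/16 = 62001/4

62001/4


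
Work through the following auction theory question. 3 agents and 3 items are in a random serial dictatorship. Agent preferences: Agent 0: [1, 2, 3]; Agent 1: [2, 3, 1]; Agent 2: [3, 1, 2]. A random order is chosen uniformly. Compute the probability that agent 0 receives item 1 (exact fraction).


Step 1: Agent 0 wants item 1
Step 2: There are 6 possible orderings of agents
Step 3: In 6 orderings, agent 0 gets item 1
Step 4: Probability = 6/6 = 1

1


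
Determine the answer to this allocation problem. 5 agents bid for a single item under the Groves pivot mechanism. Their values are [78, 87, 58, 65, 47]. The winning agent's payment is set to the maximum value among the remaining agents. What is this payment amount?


Step 1: The efficient winner is agent 1 with value 87
Step 2: Other agents' values: [78, 58, 65, 47]
Step 3: Pivot payment = max(others) = 78
Step 4: The winner pays 78

78


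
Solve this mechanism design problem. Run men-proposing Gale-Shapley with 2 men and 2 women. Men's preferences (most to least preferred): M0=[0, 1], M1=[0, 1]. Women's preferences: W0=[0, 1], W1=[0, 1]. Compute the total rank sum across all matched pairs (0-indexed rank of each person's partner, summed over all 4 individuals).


Step 1: Run Gale-Shapley (men propose, women hold best offer):
  M0 proposes to W0; she accepts
  M1 proposes to W0; rejected
  M1 proposes to W1; she accepts
Step 2: Final matching: W0-M0, W1-M1
Step 3: 0-indexed ranks (man's rank of his match, then woman's): 0 + 0 + 1 + 1
Step 4: Total rank sum = 2

2


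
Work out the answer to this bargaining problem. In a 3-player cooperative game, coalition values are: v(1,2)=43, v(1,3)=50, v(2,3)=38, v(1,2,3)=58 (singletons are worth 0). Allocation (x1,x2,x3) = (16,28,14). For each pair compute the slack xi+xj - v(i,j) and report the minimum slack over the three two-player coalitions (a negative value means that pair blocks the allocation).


Step 1: Slack for coalition (1,2): x1+x2 - v12 = 44 - 43 = 1
Step 2: Slack for coalition (1,3): x1+x3 - v13 = 30 - 50 = -20
Step 3: Slack for coalition (2,3): x2+x3 - v23 = 42 - 38 = 4
Step 4: Minimum slack = min(1, -20, 4) = -20, attained by (1,3); coalition (1,3) can block (slack < 0), so the allocation is not in the core

-20


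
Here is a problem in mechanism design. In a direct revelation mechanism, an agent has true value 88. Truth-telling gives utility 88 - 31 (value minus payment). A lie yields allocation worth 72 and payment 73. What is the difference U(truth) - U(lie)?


Step 1: U(truth) = value - payment = 88 - 31 = 57
Step 2: U(lie) = allocation - payment = 72 - 73 = -1
Step 3: IC gap = 57 - (-1) = 58

58


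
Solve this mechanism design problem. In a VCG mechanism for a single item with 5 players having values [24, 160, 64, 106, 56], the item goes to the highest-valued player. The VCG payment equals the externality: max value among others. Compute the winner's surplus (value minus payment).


Step 1: The winner is the agent with the highest value: agent 1 with value 160
Step 2: Values of other agents: [24, 64, 106, 56]
Step 3: VCG payment = max of others' values = 106
Step 4: Surplus = 160 - 106 = 54

54


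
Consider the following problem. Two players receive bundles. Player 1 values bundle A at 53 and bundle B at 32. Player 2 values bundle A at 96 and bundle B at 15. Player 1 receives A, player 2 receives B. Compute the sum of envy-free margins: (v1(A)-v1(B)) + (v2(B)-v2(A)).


Step 1: Player 1's margin = v1(A) - v1(B) = 53 - 32 = 21
Step 2: Player 2's margin = v2(B) - v2(A) = 15 - 96 = -81
Step 3: Total margin = 21 + -81 = -60

-60


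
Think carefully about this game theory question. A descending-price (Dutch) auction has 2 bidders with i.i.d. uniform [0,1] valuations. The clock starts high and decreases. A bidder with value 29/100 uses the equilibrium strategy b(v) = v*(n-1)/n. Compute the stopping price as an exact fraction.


Step 1: Dutch auctions are strategically equivalent to first-price auctions
Step 2: The equilibrium bid is b(v) = v*(n-1)/n
Step 3: b = 29/100 * 1/2
Step 4: b = 29/200

29/200


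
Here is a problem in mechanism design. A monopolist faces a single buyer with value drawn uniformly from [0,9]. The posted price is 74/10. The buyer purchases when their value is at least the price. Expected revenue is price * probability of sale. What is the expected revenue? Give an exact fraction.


Step 1: Posted price r = 37/5, value support [0,9]
Step 2: P(v >= r) = (9 - 37/5)/9 = 8/45
Step 3: Expected revenue = r * P(v >= r) = 37/5 * 8/45
Step 4: Revenue = 296/225

296/225


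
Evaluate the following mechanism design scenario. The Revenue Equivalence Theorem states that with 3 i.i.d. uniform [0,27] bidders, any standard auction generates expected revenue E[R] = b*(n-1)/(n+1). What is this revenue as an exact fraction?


Step 1: By Revenue Equivalence, expected revenue = b*(n-1)/(n+1)
Step 2: Substituting n = 3, b = 27
Step 3: Revenue = 27*(3-1)/(3+1) = 27*2/4
Step 4: Revenue = 54/4 = 27/2

27/2


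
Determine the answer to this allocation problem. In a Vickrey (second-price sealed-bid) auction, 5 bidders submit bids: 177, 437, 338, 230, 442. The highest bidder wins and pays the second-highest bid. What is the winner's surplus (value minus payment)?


Step 1: Sort bids in descending order: 442, 437, 338, 230, 177
Step 2: The winning bid is the highest: 442
Step 3: The payment equals the second-highest bid: 437
Step 4: Surplus = winner's bid - payment = 442 - 437 = 5

5


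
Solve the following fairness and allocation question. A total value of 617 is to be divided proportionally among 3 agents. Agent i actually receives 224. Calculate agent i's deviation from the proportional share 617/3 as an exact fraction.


Step 1: Proportional share = 617/3
Step 2: Agent's actual allocation = 224
Step 3: Excess = 224 - 617/3 = 55/3

55/3


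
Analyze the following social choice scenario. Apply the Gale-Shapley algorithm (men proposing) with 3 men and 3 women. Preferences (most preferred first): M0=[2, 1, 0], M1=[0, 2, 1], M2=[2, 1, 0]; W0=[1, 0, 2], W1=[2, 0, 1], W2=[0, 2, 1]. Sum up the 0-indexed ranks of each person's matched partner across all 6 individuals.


Step 1: Run Gale-Shapley (men propose, women hold best offer):
  M0 proposes to W2; she accepts
  M1 proposes to W0; she accepts
  M2 proposes to W2; rejected
  M2 proposes to W1; she accepts
Step 2: Final matching: W0-M1, W1-M2, W2-M0
Step 3: 0-indexed ranks (man's rank of his match, then woman's): 0 + 0 + 1 + 0 + 0 + 0
Step 4: Total rank sum = 1

1


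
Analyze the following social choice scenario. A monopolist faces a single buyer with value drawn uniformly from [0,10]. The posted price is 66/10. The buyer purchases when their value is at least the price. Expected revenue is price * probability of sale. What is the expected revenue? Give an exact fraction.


Step 1: Posted price r = 33/5, value support [0,10]
Step 2: P(v >= r) = (10 - 33/5)/10 = 17/50
Step 3: Expected revenue = r * P(v >= r) = 33/5 * 17/50
Step 4: Revenue = 561/250

561/250


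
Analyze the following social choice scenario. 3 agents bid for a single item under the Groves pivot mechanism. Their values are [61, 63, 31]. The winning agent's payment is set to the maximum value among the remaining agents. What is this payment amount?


Step 1: The efficient winner is agent 1 with value 63
Step 2: Other agents' values: [61, 31]
Step 3: Pivot payment = max(others) = 61
Step 4: The winner pays 61

61


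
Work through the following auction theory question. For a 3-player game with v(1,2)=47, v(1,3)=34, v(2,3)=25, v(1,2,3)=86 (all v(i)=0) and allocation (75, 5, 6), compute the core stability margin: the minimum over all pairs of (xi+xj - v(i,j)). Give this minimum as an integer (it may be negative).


Step 1: Slack for coalition (1,2): x1+x2 - v12 = 80 - 47 = 33
Step 2: Slack for coalition (1,3): x1+x3 - v13 = 81 - 34 = 47
Step 3: Slack for coalition (2,3): x2+x3 - v23 = 11 - 25 = -14
Step 4: Minimum slack = min(33, 47, -14) = -14, attained by (2,3); coalition (2,3) can block (slack < 0), so the allocation is not in the core

-14


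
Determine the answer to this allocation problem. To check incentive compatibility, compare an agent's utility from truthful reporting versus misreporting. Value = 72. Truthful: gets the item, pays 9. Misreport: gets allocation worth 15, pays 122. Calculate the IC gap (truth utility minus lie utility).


Step 1: U(truth) = value - payment = 72 - 9 = 63
Step 2: U(lie) = allocation - payment = 15 - 122 = -107
Step 3: IC gap = 63 - (-107) = 170

170


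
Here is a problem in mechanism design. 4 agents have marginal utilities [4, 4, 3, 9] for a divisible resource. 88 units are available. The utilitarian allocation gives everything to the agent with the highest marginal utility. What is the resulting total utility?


Step 1: The marginal utilities are [4, 4, 3, 9]
Step 2: The highest marginal utility is 9
Step 3: All 88 units go to that agent
Step 4: Total utility = 9 * 88 = 792

792


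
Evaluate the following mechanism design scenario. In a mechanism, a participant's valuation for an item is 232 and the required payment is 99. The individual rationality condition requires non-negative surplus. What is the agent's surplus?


Step 1: Surplus = value - payment = 232 - 99 = 133
Step 2: IR is satisfied (surplus >= 0)

133


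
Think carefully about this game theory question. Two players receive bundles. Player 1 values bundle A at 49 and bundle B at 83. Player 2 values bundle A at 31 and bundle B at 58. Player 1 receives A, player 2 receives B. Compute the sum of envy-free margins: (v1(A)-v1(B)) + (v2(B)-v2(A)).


Step 1: Player 1's margin = v1(A) - v1(B) = 49 - 83 = -34
Step 2: Player 2's margin = v2(B) - v2(A) = 58 - 31 = 27
Step 3: Total margin = -34 + 27 = -7

-7


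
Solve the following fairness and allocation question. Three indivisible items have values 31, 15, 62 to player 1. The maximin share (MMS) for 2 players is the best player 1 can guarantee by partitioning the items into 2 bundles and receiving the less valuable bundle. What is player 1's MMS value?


Step 1: Item values = 31, 15, 62
Step 2: Enumerate all 2-bundle partitions and take the smaller bundle:
  Partition 1: {31} vs {15,62} -> bundles 31, 77; min = 31
  Partition 2: {15} vs {31,62} -> bundles 15, 93; min = 15
  Partition 3: {62} vs {31,15} -> bundles 62, 46; min = 46
Step 3: MMS = max(31, 15, 46) = 46

46


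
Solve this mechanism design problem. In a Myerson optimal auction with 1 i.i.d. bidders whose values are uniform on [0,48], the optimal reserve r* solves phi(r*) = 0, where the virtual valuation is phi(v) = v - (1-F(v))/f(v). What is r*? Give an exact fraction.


Step 1: For U[0,48], F(v) = v/48 and f(v) = 1/48
Step 2: phi(v) = v - (1 - v/48)/(1/48) = v - (48 - v) = 2v - 48
Step 3: Set phi(r*) = 0: 2r* - 48 = 0
Step 4: r* = 48/2 = 24 (the number of bidders n = 1 does not enter)

24


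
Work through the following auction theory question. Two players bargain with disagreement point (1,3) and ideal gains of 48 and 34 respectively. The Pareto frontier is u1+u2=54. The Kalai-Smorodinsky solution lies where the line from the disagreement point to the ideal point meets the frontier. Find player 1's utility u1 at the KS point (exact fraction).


Step 1: At the KS point, (u1-d1)/r1 = (u2-d2)/r2 = t and u1+u2 = 54
Step 2: u1 = d1 + r1*t and u2 = d2 + r2*t, so (d1 + r1*t) + (d2 + r2*t) = 54
Step 3: t = (54 - 1 - 3)/(48 + 34) = 50/82 = 25/41
Step 4: u1 = d1 + r1*t = 1 + 48 * 25/41 = 1241/41
Step 5: (Check: u2 = d2 + r2*t = 973/41; u1+u2 = 1241/41 + 973/41 = 54, on the frontier.)

1241/41


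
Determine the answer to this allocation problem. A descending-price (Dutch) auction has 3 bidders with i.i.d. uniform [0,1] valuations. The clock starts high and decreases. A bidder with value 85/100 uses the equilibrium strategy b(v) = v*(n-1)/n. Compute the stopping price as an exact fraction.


Step 1: Dutch auctions are strategically equivalent to first-price auctions
Step 2: The equilibrium bid is b(v) = v*(n-1)/n
Step 3: b = 17/20 * 2/3
Step 4: b = 17/30

17/30


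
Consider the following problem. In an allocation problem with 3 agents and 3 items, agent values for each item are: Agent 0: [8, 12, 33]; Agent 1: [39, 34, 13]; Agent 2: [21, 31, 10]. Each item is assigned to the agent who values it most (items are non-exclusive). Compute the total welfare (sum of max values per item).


Step 1: For each item, find the maximum value among all agents.
Step 2: Item 0 -> Agent 1 (value 39)
Step 3: Item 1 -> Agent 1 (value 34)
Step 4: Item 2 -> Agent 0 (value 33)
Step 5: Total welfare = 39 + 34 + 33 = 106

106


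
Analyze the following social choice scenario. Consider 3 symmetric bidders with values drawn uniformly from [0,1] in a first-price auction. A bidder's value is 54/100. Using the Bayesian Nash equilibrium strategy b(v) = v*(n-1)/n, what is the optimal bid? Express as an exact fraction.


Step 1: The symmetric BNE bidding function is b(v) = v * (n-1) / n
Step 2: Substitute v = 27/50 and n = 3
Step 3: b = 27/50 * 2/3
Step 4: b = 9/25

9/25


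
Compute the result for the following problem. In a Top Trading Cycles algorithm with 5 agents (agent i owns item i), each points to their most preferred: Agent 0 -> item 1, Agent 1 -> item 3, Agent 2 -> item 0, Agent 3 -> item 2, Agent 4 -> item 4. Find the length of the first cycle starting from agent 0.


Step 1: Trace the pointer graph from agent 0: 0 -> 1 -> 3 -> 2 -> 0
Step 2: A cycle is detected when we revisit agent 0
Step 3: The cycle is: 0 -> 1 -> 3 -> 2 -> 0
Step 4: Cycle length = 4

4


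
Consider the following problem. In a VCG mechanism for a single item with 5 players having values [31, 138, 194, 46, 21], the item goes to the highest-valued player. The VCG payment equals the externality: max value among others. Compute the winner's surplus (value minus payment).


Step 1: The winner is the agent with the highest value: agent 2 with value 194
Step 2: Values of other agents: [31, 138, 46, 21]
Step 3: VCG payment = max of others' values = 138
Step 4: Surplus = 194 - 138 = 56

56


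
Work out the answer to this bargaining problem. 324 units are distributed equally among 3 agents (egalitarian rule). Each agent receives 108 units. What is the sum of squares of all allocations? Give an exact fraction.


Step 1: Each agent's share = 324/3 = 108
Step 2: Square of each share = (108)^2 = 11664
Step 3: Sum of squares = 3 * 11664 = 34992

34992


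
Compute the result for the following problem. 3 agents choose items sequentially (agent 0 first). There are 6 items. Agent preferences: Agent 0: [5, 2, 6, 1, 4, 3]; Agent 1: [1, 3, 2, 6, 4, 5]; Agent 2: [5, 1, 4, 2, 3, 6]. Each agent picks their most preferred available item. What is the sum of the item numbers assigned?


Step 1: Agent 0 picks item 5
Step 2: Agent 1 picks item 1
Step 3: Agent 2 picks item 4
Step 4: Sum = 5 + 1 + 4 = 10

10


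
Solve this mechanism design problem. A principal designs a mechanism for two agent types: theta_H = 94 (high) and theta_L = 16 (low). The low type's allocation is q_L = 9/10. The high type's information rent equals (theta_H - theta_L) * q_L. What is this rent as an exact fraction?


Step 1: theta_H - theta_L = 94 - 16 = 78
Step 2: Information rent = (theta_H - theta_L) * q_L
Step 3: = 78 * 9/10
Step 4: = 351/5

351/5


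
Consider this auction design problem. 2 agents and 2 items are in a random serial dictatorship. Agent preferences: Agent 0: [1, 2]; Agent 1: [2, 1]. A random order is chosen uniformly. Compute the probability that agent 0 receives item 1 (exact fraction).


Step 1: Agent 0 wants item 1
Step 2: There are 2 possible orderings of agents
Step 3: In 2 orderings, agent 0 gets item 1
Step 4: Probability = 2/2 = 1

1


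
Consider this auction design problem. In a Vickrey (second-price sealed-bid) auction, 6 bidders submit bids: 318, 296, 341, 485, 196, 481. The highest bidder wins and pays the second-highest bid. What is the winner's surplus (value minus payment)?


Step 1: Sort bids in descending order: 485, 481, 341, 318, 296, 196
Step 2: The winning bid is the highest: 485
Step 3: The payment equals the second-highest bid: 481
Step 4: Surplus = winner's bid - payment = 485 - 481 = 4

4


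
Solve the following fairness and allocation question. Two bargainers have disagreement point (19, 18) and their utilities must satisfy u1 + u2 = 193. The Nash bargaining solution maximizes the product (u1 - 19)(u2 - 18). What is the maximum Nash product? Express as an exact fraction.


Step 1: The Nash solution splits surplus symmetrically above the disagreement point
Step 2: u1 = (total + d1 - d2)/2 = (193 + 19 - 18)/2 = 97
Step 3: u2 = (total - d1 + d2)/2 = (193 - 19 + 18)/2 = 96
Step 4: Nash product = (97 - 19) * (96 - 18)
Step 5: = 78 * 78 = 6084

6084


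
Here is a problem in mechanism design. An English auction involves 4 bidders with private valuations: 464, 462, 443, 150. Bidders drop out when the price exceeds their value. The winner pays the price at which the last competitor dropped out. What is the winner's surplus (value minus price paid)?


Step 1: Identify the highest value: 464
Step 2: Identify the second-highest value: 462
Step 3: The final price = second-highest value = 462
Step 4: Surplus = 464 - 462 = 2

2


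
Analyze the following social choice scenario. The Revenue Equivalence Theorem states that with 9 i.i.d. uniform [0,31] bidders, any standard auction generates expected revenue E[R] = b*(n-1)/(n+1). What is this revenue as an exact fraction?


Step 1: By Revenue Equivalence, expected revenue = b*(n-1)/(n+1)
Step 2: Substituting n = 9, b = 31
Step 3: Revenue = 31*(9-1)/(9+1) = 31*8/10
Step 4: Revenue = 248/10 = 124/5

124/5


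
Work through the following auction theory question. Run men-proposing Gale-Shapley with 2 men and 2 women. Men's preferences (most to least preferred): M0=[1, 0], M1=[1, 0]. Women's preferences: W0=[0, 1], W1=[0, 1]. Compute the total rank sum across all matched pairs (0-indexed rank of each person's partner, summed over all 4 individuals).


Step 1: Run Gale-Shapley (men propose, women hold best offer):
  M0 proposes to W1; she accepts
  M1 proposes to W1; rejected
  M1 proposes to W0; she accepts
Step 2: Final matching: W0-M1, W1-M0
Step 3: 0-indexed ranks (man's rank of his match, then woman's): 1 + 1 + 0 + 0
Step 4: Total rank sum = 2

2


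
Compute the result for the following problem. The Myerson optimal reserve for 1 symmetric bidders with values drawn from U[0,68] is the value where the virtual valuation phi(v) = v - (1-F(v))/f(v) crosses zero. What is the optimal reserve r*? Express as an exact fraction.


Step 1: For U[0,68], F(v) = v/68 and f(v) = 1/68
Step 2: phi(v) = v - (1 - v/68)/(1/68) = v - (68 - v) = 2v - 68
Step 3: Set phi(r*) = 0: 2r* - 68 = 0
Step 4: r* = 68/2 = 34 (the number of bidders n = 1 does not enter)

34


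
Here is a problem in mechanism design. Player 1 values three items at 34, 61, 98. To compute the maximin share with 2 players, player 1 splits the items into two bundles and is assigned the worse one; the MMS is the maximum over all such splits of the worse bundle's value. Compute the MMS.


Step 1: Item values = 34, 61, 98
Step 2: Enumerate all 2-bundle partitions and take the smaller bundle:
  Partition 1: {34} vs {61,98} -> bundles 34, 159; min = 34
  Partition 2: {61} vs {34,98} -> bundles 61, 132; min = 61
  Partition 3: {98} vs {34,61} -> bundles 98, 95; min = 95
Step 3: MMS = max(34, 61, 95) = 95

95


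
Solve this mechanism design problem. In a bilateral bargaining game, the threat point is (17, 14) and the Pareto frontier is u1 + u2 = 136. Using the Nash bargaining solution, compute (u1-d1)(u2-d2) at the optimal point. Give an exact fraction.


Step 1: The Nash solution splits surplus symmetrically above the disagreement point
Step 2: u1 = (total + d1 - d2)/2 = (136 + 17 - 14)/2 = 139/2
Step 3: u2 = (total - d1 + d2)/2 = (136 - 17 + 14)/2 = 133/2
Step 4: Nash product = (139/2 - 17) * (133/2 - 14)
Step 5: = 105/2 * 105/2 = 11025/4

11025/4


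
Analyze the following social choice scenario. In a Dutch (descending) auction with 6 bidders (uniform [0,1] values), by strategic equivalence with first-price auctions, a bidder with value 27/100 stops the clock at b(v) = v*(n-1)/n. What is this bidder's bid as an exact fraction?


Step 1: Dutch auctions are strategically equivalent to first-price auctions
Step 2: The equilibrium bid is b(v) = v*(n-1)/n
Step 3: b = 27/100 * 5/6
Step 4: b = 9/40

9/40


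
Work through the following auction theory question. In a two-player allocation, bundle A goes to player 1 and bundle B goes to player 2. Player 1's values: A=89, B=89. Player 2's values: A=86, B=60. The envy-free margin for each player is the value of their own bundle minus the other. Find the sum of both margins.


Step 1: Player 1's margin = v1(A) - v1(B) = 89 - 89 = 0
Step 2: Player 2's margin = v2(B) - v2(A) = 60 - 86 = -26
Step 3: Total margin = 0 + -26 = -26

-26


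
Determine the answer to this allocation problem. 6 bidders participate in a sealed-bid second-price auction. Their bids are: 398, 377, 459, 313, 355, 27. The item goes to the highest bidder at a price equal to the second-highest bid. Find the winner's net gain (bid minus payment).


Step 1: Sort bids in descending order: 459, 398, 377, 355, 313, 27
Step 2: The winning bid is the highest: 459
Step 3: The payment equals the second-highest bid: 398
Step 4: Surplus = winner's bid - payment = 459 - 398 = 61

61


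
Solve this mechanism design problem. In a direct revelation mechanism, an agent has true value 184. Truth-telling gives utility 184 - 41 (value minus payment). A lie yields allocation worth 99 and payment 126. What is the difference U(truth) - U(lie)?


Step 1: U(truth) = value - payment = 184 - 41 = 143
Step 2: U(lie) = allocation - payment = 99 - 126 = -27
Step 3: IC gap = 143 - (-27) = 170

170


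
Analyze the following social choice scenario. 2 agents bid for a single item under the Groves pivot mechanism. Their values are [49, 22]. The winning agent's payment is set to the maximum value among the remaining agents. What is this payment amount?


Step 1: The efficient winner is agent 0 with value 49
Step 2: Other agents' values: [22]
Step 3: Pivot payment = max(others) = 22
Step 4: The winner pays 22

22


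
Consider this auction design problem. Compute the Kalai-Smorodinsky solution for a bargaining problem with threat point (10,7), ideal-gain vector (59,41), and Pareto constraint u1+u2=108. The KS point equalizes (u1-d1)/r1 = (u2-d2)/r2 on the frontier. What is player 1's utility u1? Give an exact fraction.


Step 1: At the KS point, (u1-d1)/r1 = (u2-d2)/r2 = t and u1+u2 = 108
Step 2: u1 = d1 + r1*t and u2 = d2 + r2*t, so (d1 + r1*t) + (d2 + r2*t) = 108
Step 3: t = (108 - 10 - 7)/(59 + 41) = 91/100
Step 4: u1 = d1 + r1*t = 10 + 59 * 91/100 = 6369/100
Step 5: (Check: u2 = d2 + r2*t = 4431/100; u1+u2 = 6369/100 + 4431/100 = 108, on the frontier.)

6369/100


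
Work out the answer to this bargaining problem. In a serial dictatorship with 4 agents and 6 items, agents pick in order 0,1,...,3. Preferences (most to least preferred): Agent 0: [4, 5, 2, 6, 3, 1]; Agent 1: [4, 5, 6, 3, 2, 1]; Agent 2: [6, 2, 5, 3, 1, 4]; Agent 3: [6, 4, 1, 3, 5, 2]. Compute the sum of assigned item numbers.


Step 1: Agent 0 picks item 4
Step 2: Agent 1 picks item 5
Step 3: Agent 2 picks item 6
Step 4: Agent 3 picks item 1
Step 5: Sum = 4 + 5 + 6 + 1 = 16

16


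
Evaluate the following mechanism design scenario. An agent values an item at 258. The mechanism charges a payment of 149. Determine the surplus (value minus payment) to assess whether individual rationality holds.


Step 1: Surplus = value - payment = 258 - 149 = 109
Step 2: IR is satisfied (surplus >= 0)

109


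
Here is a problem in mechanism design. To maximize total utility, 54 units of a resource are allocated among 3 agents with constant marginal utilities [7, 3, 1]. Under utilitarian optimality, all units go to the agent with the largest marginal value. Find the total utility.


Step 1: The marginal utilities are [7, 3, 1]
Step 2: The highest marginal utility is 7
Step 3: All 54 units go to that agent
Step 4: Total utility = 7 * 54 = 378

378


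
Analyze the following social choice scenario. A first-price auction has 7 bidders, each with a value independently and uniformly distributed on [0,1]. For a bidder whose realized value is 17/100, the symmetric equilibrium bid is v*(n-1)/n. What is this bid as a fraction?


Step 1: The symmetric BNE bidding function is b(v) = v * (n-1) / n
Step 2: Substitute v = 17/100 and n = 7
Step 3: b = 17/100 * 6/7
Step 4: b = 51/350

51/350


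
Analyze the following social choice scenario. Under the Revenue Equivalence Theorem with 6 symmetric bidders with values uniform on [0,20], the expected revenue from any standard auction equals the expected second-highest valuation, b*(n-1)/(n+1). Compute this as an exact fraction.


Step 1: By Revenue Equivalence, expected revenue = b*(n-1)/(n+1)
Step 2: Substituting n = 6, b = 20
Step 3: Revenue = 20*(6-1)/(6+1) = 20*5/7
Step 4: Revenue = 100/7

100/7


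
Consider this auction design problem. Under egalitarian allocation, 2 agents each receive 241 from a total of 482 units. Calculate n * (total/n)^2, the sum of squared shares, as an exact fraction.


Step 1: Each agent's share = 482/2 = 241
Step 2: Square of each share = (241)^2 = 58081
Step 3: Sum of squares = 2 * 58081 = 116162

116162


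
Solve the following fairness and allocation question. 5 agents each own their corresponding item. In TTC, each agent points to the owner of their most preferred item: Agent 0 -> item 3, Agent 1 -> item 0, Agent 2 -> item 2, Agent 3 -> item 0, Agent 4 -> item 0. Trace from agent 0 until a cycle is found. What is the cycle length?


Step 1: Trace the pointer graph from agent 0: 0 -> 3 -> 0
Step 2: A cycle is detected when we revisit agent 0
Step 3: The cycle is: 0 -> 3 -> 0
Step 4: Cycle length = 2

2


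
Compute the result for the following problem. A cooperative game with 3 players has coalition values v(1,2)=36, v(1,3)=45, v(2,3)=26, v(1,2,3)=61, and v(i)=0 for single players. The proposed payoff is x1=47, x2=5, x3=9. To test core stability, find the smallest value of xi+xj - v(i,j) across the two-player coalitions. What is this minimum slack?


Step 1: Slack for coalition (1,2): x1+x2 - v12 = 52 - 36 = 16
Step 2: Slack for coalition (1,3): x1+x3 - v13 = 56 - 45 = 11
Step 3: Slack for coalition (2,3): x2+x3 - v23 = 14 - 26 = -12
Step 4: Minimum slack = min(16, 11, -12) = -12, attained by (2,3); coalition (2,3) can block (slack < 0), so the allocation is not in the core

-12


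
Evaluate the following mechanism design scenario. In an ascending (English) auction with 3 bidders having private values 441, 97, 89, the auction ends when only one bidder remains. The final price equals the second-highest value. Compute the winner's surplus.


Step 1: Identify the highest value: 441
Step 2: Identify the second-highest value: 97
Step 3: The final price = second-highest value = 97
Step 4: Surplus = 441 - 97 = 344

344


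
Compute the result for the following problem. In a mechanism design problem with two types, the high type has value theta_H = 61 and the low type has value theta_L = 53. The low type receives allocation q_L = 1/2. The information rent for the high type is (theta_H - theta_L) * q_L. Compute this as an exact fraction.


Step 1: theta_H - theta_L = 61 - 53 = 8
Step 2: Information rent = (theta_H - theta_L) * q_L
Step 3: = 8 * 1/2
Step 4: = 4

4


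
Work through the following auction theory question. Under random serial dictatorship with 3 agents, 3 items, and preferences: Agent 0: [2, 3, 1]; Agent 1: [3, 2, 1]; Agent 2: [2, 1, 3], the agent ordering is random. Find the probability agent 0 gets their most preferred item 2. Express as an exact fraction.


Step 1: Agent 0 wants item 2
Step 2: There are 6 possible orderings of agents
Step 3: In 3 orderings, agent 0 gets item 2
Step 4: Probability = 3/6 = 1/2

1/2


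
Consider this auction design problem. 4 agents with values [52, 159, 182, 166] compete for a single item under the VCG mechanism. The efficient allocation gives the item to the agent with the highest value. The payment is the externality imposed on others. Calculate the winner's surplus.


Step 1: The winner is the agent with the highest value: agent 2 with value 182
Step 2: Values of other agents: [52, 159, 166]
Step 3: VCG payment = max of others' values = 166
Step 4: Surplus = 182 - 166 = 16

16


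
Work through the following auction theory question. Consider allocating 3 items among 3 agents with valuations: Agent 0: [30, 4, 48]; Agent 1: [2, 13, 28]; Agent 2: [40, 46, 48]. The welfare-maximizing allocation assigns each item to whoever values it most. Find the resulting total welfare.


Step 1: For each item, find the maximum value among all agents.
Step 2: Item 0 -> Agent 2 (value 40)
Step 3: Item 1 -> Agent 2 (value 46)
Step 4: Item 2 -> Agent 0 (value 48)
Step 5: Total welfare = 40 + 46 + 48 = 134

134


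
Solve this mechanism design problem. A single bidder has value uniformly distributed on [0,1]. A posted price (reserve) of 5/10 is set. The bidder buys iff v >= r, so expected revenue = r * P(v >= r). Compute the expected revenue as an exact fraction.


Step 1: Posted price r = 1/2, value support [0,1]
Step 2: P(v >= r) = (1 - 1/2)/1 = 1/2
Step 3: Expected revenue = r * P(v >= r) = 1/2 * 1/2
Step 4: Revenue = 1/4

1/4


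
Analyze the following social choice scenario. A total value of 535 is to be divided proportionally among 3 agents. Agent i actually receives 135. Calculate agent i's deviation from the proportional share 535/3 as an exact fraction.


Step 1: Proportional share = 535/3
Step 2: Agent's actual allocation = 135
Step 3: Excess = 135 - 535/3 = -130/3

-130/3


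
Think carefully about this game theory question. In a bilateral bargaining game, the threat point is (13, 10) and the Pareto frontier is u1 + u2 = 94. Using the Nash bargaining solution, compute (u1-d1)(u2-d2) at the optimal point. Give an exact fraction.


Step 1: The Nash solution splits surplus symmetrically above the disagreement point
Step 2: u1 = (total + d1 - d2)/2 = (94 + 13 - 10)/2 = 97/2
Step 3: u2 = (total - d1 + d2)/2 = (94 - 13 + 10)/2 = 91/2
Step 4: Nash product = (97/2 - 13) * (91/2 - 10)
Step 5: = 71/2 * 71/2 = 5041/4

5041/4


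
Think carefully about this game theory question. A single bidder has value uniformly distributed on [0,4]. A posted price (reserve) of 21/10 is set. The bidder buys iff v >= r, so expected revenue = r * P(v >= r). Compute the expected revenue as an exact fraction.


Step 1: Posted price r = 21/10, value support [0,4]
Step 2: P(v >= r) = (4 - 21/10)/4 = 19/40
Step 3: Expected revenue = r * P(v >= r) = 21/10 * 19/40
Step 4: Revenue = 399/400

399/400


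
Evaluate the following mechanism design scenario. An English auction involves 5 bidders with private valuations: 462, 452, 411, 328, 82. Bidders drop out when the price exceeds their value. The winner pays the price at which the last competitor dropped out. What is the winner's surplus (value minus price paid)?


Step 1: Identify the highest value: 462
Step 2: Identify the second-highest value: 452
Step 3: The final price = second-highest value = 452
Step 4: Surplus = 462 - 452 = 10

10


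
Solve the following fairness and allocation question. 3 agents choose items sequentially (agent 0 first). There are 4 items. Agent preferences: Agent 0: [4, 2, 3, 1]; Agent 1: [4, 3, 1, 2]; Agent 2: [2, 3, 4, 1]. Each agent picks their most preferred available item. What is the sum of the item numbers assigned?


Step 1: Agent 0 picks item 4
Step 2: Agent 1 picks item 3
Step 3: Agent 2 picks item 2
Step 4: Sum = 4 + 3 + 2 = 9

9


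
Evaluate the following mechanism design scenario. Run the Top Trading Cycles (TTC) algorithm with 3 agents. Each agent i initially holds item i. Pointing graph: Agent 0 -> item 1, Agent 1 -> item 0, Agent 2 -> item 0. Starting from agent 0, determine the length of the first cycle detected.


Step 1: Trace the pointer graph from agent 0: 0 -> 1 -> 0
Step 2: A cycle is detected when we revisit agent 0
Step 3: The cycle is: 0 -> 1 -> 0
Step 4: Cycle length = 2

2


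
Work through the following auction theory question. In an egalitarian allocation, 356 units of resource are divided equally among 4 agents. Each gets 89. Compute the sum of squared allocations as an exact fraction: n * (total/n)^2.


Step 1: Each agent's share = 356/4 = 89
Step 2: Square of each share = (89)^2 = 7921
Step 3: Sum of squares = 4 * 7921 = 31684

31684


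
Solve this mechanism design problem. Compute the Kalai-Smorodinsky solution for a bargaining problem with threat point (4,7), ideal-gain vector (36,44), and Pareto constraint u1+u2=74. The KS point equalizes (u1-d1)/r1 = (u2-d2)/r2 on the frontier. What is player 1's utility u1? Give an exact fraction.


Step 1: At the KS point, (u1-d1)/r1 = (u2-d2)/r2 = t and u1+u2 = 74
Step 2: u1 = d1 + r1*t and u2 = d2 + r2*t, so (d1 + r1*t) + (d2 + r2*t) = 74
Step 3: t = (74 - 4 - 7)/(36 + 44) = 63/80
Step 4: u1 = d1 + r1*t = 4 + 36 * 63/80 = 647/20
Step 5: (Check: u2 = d2 + r2*t = 833/20; u1+u2 = 647/20 + 833/20 = 74, on the frontier.)

647/20
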